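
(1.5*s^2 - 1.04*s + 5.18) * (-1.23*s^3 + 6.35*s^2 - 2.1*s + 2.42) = -1.845*s^5 + 10.8042*s^4 - 16.1254*s^3 + 38.707*s^2 - 13.3948*s + 12.5356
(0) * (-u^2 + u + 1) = 0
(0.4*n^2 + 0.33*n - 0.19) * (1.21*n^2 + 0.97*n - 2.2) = 0.484*n^4 + 0.7873*n^3 - 0.7898*n^2 - 0.9103*n + 0.418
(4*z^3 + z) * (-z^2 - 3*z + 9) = -4*z^5 - 12*z^4 + 35*z^3 - 3*z^2 + 9*z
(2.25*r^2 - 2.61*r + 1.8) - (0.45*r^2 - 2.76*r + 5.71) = 1.8*r^2 + 0.15*r - 3.91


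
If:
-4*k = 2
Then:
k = -1/2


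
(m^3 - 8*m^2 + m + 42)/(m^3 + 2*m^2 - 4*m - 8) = (m^2 - 10*m + 21)/(m^2 - 4)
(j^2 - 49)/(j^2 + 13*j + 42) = (j - 7)/(j + 6)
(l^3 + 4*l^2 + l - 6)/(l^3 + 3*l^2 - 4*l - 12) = (l - 1)/(l - 2)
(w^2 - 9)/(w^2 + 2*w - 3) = (w - 3)/(w - 1)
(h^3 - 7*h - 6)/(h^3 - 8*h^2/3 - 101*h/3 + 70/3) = 3*(h^3 - 7*h - 6)/(3*h^3 - 8*h^2 - 101*h + 70)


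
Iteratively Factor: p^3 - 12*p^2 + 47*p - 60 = (p - 4)*(p^2 - 8*p + 15) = (p - 5)*(p - 4)*(p - 3)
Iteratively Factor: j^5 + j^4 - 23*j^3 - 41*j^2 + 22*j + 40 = (j - 1)*(j^4 + 2*j^3 - 21*j^2 - 62*j - 40) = (j - 1)*(j + 2)*(j^3 - 21*j - 20) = (j - 5)*(j - 1)*(j + 2)*(j^2 + 5*j + 4) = (j - 5)*(j - 1)*(j + 2)*(j + 4)*(j + 1)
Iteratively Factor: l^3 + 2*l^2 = (l + 2)*(l^2) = l*(l + 2)*(l)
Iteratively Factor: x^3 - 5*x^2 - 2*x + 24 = (x - 4)*(x^2 - x - 6) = (x - 4)*(x + 2)*(x - 3)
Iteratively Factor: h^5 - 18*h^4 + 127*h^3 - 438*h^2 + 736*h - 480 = (h - 3)*(h^4 - 15*h^3 + 82*h^2 - 192*h + 160) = (h - 4)*(h - 3)*(h^3 - 11*h^2 + 38*h - 40) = (h - 4)^2*(h - 3)*(h^2 - 7*h + 10) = (h - 4)^2*(h - 3)*(h - 2)*(h - 5)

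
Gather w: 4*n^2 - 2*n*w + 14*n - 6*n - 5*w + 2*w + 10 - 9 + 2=4*n^2 + 8*n + w*(-2*n - 3) + 3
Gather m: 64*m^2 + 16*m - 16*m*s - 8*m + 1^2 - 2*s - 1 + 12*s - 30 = 64*m^2 + m*(8 - 16*s) + 10*s - 30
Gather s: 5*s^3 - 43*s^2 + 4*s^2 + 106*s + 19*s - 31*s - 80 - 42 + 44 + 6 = 5*s^3 - 39*s^2 + 94*s - 72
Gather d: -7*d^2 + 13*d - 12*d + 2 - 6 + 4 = -7*d^2 + d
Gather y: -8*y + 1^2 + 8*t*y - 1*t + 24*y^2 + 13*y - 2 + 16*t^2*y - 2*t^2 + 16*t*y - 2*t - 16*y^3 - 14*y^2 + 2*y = -2*t^2 - 3*t - 16*y^3 + 10*y^2 + y*(16*t^2 + 24*t + 7) - 1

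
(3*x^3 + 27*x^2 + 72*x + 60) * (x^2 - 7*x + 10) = 3*x^5 + 6*x^4 - 87*x^3 - 174*x^2 + 300*x + 600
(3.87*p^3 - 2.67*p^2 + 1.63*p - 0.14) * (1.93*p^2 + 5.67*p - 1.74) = 7.4691*p^5 + 16.7898*p^4 - 18.7268*p^3 + 13.6177*p^2 - 3.63*p + 0.2436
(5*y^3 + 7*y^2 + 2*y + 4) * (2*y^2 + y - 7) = 10*y^5 + 19*y^4 - 24*y^3 - 39*y^2 - 10*y - 28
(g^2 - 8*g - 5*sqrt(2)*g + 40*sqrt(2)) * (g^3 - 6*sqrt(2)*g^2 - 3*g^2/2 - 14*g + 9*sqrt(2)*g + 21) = g^5 - 11*sqrt(2)*g^4 - 19*g^4/2 + 58*g^3 + 209*sqrt(2)*g^3/2 - 437*g^2 - 62*sqrt(2)*g^2 - 665*sqrt(2)*g + 552*g + 840*sqrt(2)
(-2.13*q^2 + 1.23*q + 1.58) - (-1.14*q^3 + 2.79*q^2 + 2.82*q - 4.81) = 1.14*q^3 - 4.92*q^2 - 1.59*q + 6.39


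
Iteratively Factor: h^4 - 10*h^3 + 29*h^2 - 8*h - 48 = (h + 1)*(h^3 - 11*h^2 + 40*h - 48) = (h - 4)*(h + 1)*(h^2 - 7*h + 12) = (h - 4)*(h - 3)*(h + 1)*(h - 4)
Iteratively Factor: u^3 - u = (u)*(u^2 - 1) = u*(u + 1)*(u - 1)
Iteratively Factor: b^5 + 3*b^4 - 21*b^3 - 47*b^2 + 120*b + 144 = (b - 3)*(b^4 + 6*b^3 - 3*b^2 - 56*b - 48) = (b - 3)*(b + 1)*(b^3 + 5*b^2 - 8*b - 48) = (b - 3)*(b + 1)*(b + 4)*(b^2 + b - 12) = (b - 3)*(b + 1)*(b + 4)^2*(b - 3)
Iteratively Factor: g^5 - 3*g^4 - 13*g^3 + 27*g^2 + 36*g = (g - 4)*(g^4 + g^3 - 9*g^2 - 9*g) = g*(g - 4)*(g^3 + g^2 - 9*g - 9) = g*(g - 4)*(g + 1)*(g^2 - 9) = g*(g - 4)*(g - 3)*(g + 1)*(g + 3)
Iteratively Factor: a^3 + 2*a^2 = (a)*(a^2 + 2*a) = a*(a + 2)*(a)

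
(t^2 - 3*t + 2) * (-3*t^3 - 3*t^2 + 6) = -3*t^5 + 6*t^4 + 3*t^3 - 18*t + 12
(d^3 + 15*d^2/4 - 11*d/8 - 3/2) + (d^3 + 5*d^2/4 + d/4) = 2*d^3 + 5*d^2 - 9*d/8 - 3/2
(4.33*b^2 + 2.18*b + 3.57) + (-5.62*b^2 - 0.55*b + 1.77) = -1.29*b^2 + 1.63*b + 5.34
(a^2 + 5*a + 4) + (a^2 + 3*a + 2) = 2*a^2 + 8*a + 6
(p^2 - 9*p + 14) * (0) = 0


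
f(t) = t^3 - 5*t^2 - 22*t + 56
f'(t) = 3*t^2 - 10*t - 22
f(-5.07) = -91.31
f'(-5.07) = 105.81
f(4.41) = -52.49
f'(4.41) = -7.76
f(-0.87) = 70.70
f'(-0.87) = -11.03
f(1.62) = 11.49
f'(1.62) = -30.33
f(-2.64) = 60.83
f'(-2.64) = 25.31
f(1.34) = 19.95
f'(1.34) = -30.01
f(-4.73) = -57.63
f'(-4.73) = 92.42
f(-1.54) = 74.37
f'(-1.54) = 0.51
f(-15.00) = -4114.00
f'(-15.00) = 803.00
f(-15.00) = -4114.00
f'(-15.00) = 803.00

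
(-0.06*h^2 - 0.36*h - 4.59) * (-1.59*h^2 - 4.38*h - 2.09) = 0.0954*h^4 + 0.8352*h^3 + 9.0003*h^2 + 20.8566*h + 9.5931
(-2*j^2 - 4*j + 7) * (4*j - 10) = -8*j^3 + 4*j^2 + 68*j - 70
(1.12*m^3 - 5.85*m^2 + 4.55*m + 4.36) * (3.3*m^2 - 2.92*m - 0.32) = 3.696*m^5 - 22.5754*m^4 + 31.7386*m^3 + 2.974*m^2 - 14.1872*m - 1.3952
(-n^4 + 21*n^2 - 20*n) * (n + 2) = -n^5 - 2*n^4 + 21*n^3 + 22*n^2 - 40*n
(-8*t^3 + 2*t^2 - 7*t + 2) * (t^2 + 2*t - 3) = -8*t^5 - 14*t^4 + 21*t^3 - 18*t^2 + 25*t - 6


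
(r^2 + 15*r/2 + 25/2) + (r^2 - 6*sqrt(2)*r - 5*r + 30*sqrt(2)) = 2*r^2 - 6*sqrt(2)*r + 5*r/2 + 25/2 + 30*sqrt(2)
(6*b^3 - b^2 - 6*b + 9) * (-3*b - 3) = -18*b^4 - 15*b^3 + 21*b^2 - 9*b - 27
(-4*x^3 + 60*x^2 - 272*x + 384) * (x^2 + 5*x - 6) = -4*x^5 + 40*x^4 + 52*x^3 - 1336*x^2 + 3552*x - 2304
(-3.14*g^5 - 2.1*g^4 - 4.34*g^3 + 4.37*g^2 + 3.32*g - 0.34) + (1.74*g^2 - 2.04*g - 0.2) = -3.14*g^5 - 2.1*g^4 - 4.34*g^3 + 6.11*g^2 + 1.28*g - 0.54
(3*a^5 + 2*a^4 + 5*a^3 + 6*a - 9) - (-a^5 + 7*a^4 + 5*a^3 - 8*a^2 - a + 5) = 4*a^5 - 5*a^4 + 8*a^2 + 7*a - 14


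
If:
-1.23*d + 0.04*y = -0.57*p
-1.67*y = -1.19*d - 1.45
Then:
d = 1.40336134453782*y - 1.21848739495798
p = 2.95813062066932*y - 2.62936753648828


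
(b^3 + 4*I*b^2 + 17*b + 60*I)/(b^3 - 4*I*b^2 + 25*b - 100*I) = (b + 3*I)/(b - 5*I)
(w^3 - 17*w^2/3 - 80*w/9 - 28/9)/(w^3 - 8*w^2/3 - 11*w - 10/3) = (-9*w^3 + 51*w^2 + 80*w + 28)/(3*(-3*w^3 + 8*w^2 + 33*w + 10))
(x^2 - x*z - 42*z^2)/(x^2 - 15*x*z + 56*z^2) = (x + 6*z)/(x - 8*z)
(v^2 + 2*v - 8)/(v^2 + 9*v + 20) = (v - 2)/(v + 5)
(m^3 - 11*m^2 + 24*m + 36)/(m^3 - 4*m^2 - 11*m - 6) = (m - 6)/(m + 1)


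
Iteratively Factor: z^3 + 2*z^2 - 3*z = (z)*(z^2 + 2*z - 3) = z*(z + 3)*(z - 1)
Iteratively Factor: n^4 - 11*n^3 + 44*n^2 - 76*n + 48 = (n - 2)*(n^3 - 9*n^2 + 26*n - 24) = (n - 3)*(n - 2)*(n^2 - 6*n + 8) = (n - 3)*(n - 2)^2*(n - 4)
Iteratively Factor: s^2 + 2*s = (s)*(s + 2)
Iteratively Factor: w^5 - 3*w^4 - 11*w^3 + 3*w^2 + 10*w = (w + 1)*(w^4 - 4*w^3 - 7*w^2 + 10*w) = (w - 5)*(w + 1)*(w^3 + w^2 - 2*w) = (w - 5)*(w - 1)*(w + 1)*(w^2 + 2*w) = w*(w - 5)*(w - 1)*(w + 1)*(w + 2)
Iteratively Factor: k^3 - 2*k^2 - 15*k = (k)*(k^2 - 2*k - 15) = k*(k - 5)*(k + 3)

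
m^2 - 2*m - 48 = (m - 8)*(m + 6)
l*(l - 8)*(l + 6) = l^3 - 2*l^2 - 48*l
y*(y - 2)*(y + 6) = y^3 + 4*y^2 - 12*y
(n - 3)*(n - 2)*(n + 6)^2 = n^4 + 7*n^3 - 18*n^2 - 108*n + 216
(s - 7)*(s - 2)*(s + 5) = s^3 - 4*s^2 - 31*s + 70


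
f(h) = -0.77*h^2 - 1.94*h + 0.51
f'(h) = -1.54*h - 1.94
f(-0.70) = 1.49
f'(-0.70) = -0.86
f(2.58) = -9.62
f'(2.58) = -5.91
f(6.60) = -45.84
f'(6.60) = -12.10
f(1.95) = -6.20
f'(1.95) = -4.94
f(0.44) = -0.49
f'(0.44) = -2.62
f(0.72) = -1.29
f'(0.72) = -3.05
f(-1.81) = 1.50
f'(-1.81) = 0.85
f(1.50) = -4.13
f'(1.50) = -4.25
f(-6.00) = -15.57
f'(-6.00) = 7.30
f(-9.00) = -44.40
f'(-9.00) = 11.92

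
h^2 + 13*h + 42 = (h + 6)*(h + 7)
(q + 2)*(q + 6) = q^2 + 8*q + 12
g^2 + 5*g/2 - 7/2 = (g - 1)*(g + 7/2)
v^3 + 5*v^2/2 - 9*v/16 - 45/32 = (v - 3/4)*(v + 3/4)*(v + 5/2)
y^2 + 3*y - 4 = (y - 1)*(y + 4)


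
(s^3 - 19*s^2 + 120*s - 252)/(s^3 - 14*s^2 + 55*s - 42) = (s - 6)/(s - 1)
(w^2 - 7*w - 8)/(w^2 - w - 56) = (w + 1)/(w + 7)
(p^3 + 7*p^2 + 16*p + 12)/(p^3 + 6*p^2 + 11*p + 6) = (p + 2)/(p + 1)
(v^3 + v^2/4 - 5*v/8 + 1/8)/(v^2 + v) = v - 3/4 + 1/(8*v)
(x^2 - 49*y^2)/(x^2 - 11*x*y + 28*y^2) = (x + 7*y)/(x - 4*y)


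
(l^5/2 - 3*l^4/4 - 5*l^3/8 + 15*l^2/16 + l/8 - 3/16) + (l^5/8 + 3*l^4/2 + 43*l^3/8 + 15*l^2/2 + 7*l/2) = 5*l^5/8 + 3*l^4/4 + 19*l^3/4 + 135*l^2/16 + 29*l/8 - 3/16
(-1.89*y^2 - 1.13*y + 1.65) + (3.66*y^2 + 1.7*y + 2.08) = 1.77*y^2 + 0.57*y + 3.73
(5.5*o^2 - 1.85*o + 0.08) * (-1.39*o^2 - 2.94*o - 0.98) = -7.645*o^4 - 13.5985*o^3 - 0.0621999999999998*o^2 + 1.5778*o - 0.0784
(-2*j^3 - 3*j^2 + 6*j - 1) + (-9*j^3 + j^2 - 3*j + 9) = -11*j^3 - 2*j^2 + 3*j + 8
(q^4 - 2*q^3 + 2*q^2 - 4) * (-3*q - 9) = -3*q^5 - 3*q^4 + 12*q^3 - 18*q^2 + 12*q + 36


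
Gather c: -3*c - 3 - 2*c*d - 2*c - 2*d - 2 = c*(-2*d - 5) - 2*d - 5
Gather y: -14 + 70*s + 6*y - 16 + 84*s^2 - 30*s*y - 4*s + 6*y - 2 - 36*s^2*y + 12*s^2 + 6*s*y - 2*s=96*s^2 + 64*s + y*(-36*s^2 - 24*s + 12) - 32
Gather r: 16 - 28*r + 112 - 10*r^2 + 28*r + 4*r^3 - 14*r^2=4*r^3 - 24*r^2 + 128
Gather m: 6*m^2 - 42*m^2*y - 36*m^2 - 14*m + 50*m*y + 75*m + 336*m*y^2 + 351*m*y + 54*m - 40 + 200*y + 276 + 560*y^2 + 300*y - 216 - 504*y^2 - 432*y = m^2*(-42*y - 30) + m*(336*y^2 + 401*y + 115) + 56*y^2 + 68*y + 20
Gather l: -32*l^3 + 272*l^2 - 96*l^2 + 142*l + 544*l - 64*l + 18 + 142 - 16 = -32*l^3 + 176*l^2 + 622*l + 144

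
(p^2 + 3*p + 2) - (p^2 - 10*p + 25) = 13*p - 23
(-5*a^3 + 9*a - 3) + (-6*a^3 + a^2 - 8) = -11*a^3 + a^2 + 9*a - 11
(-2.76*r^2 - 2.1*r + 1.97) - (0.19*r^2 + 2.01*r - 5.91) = -2.95*r^2 - 4.11*r + 7.88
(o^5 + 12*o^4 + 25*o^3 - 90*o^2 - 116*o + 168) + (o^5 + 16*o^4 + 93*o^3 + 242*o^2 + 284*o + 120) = 2*o^5 + 28*o^4 + 118*o^3 + 152*o^2 + 168*o + 288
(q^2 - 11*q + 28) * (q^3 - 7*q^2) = q^5 - 18*q^4 + 105*q^3 - 196*q^2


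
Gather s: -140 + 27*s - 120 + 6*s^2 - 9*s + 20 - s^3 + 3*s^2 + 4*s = -s^3 + 9*s^2 + 22*s - 240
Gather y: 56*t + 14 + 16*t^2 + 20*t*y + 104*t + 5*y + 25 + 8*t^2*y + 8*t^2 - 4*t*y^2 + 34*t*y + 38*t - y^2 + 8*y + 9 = 24*t^2 + 198*t + y^2*(-4*t - 1) + y*(8*t^2 + 54*t + 13) + 48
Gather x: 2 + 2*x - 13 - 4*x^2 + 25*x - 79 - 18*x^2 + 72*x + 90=-22*x^2 + 99*x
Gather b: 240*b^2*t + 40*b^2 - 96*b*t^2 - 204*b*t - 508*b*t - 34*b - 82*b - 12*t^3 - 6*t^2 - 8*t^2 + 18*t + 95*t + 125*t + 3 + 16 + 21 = b^2*(240*t + 40) + b*(-96*t^2 - 712*t - 116) - 12*t^3 - 14*t^2 + 238*t + 40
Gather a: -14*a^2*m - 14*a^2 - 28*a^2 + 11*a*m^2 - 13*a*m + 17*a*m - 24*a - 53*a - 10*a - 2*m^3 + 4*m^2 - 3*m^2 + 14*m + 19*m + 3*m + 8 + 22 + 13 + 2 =a^2*(-14*m - 42) + a*(11*m^2 + 4*m - 87) - 2*m^3 + m^2 + 36*m + 45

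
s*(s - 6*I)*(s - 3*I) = s^3 - 9*I*s^2 - 18*s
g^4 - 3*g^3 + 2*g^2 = g^2*(g - 2)*(g - 1)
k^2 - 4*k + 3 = (k - 3)*(k - 1)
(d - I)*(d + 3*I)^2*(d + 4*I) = d^4 + 9*I*d^3 - 23*d^2 - 3*I*d - 36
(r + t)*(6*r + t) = 6*r^2 + 7*r*t + t^2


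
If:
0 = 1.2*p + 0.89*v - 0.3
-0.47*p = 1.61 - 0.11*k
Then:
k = 15.7045454545455 - 3.16893939393939*v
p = 0.25 - 0.741666666666667*v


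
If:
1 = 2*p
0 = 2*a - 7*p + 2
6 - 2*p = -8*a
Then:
No Solution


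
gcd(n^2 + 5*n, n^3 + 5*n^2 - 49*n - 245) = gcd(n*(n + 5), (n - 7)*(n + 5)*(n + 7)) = n + 5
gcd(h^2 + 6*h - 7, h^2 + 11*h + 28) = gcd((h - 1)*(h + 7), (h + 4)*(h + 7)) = h + 7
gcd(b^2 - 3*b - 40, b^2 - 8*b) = b - 8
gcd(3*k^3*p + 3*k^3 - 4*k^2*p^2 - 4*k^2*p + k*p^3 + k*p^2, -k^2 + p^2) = -k + p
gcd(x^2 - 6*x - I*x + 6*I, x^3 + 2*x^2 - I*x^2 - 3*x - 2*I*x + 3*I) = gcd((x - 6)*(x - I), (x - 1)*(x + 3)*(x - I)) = x - I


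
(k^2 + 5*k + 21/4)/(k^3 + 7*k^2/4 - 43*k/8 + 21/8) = 2*(2*k + 3)/(4*k^2 - 7*k + 3)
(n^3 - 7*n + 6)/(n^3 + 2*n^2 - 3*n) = (n - 2)/n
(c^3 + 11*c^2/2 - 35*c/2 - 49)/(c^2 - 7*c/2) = c + 9 + 14/c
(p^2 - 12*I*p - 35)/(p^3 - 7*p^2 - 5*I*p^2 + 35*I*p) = (p - 7*I)/(p*(p - 7))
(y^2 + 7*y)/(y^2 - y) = (y + 7)/(y - 1)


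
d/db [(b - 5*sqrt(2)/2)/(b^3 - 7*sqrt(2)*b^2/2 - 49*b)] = (-4*b^3 + 22*sqrt(2)*b^2 - 70*b - 245*sqrt(2))/(b^2*(2*b^4 - 14*sqrt(2)*b^3 - 147*b^2 + 686*sqrt(2)*b + 4802))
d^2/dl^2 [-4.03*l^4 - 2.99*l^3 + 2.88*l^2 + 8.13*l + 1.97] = -48.36*l^2 - 17.94*l + 5.76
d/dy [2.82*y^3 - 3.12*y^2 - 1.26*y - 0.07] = 8.46*y^2 - 6.24*y - 1.26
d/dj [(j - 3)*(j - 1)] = 2*j - 4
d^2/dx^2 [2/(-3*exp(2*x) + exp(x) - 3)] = 2*(-2*(6*exp(x) - 1)^2*exp(x) + (12*exp(x) - 1)*(3*exp(2*x) - exp(x) + 3))*exp(x)/(3*exp(2*x) - exp(x) + 3)^3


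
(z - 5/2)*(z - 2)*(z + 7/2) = z^3 - z^2 - 43*z/4 + 35/2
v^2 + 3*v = v*(v + 3)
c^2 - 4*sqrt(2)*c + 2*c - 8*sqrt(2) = (c + 2)*(c - 4*sqrt(2))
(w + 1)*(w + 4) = w^2 + 5*w + 4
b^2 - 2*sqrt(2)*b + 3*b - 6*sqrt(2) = (b + 3)*(b - 2*sqrt(2))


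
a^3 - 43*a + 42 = (a - 6)*(a - 1)*(a + 7)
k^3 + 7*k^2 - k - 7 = (k - 1)*(k + 1)*(k + 7)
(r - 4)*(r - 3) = r^2 - 7*r + 12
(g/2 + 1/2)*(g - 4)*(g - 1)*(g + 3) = g^4/2 - g^3/2 - 13*g^2/2 + g/2 + 6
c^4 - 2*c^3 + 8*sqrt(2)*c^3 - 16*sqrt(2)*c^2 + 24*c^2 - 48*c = c*(c - 2)*(c + 2*sqrt(2))*(c + 6*sqrt(2))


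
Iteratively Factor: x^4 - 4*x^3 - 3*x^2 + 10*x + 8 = (x + 1)*(x^3 - 5*x^2 + 2*x + 8) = (x - 2)*(x + 1)*(x^2 - 3*x - 4) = (x - 2)*(x + 1)^2*(x - 4)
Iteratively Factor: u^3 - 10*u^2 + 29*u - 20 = (u - 4)*(u^2 - 6*u + 5) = (u - 5)*(u - 4)*(u - 1)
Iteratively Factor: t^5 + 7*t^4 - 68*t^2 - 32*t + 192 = (t - 2)*(t^4 + 9*t^3 + 18*t^2 - 32*t - 96) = (t - 2)^2*(t^3 + 11*t^2 + 40*t + 48) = (t - 2)^2*(t + 4)*(t^2 + 7*t + 12) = (t - 2)^2*(t + 3)*(t + 4)*(t + 4)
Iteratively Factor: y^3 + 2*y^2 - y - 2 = (y + 2)*(y^2 - 1) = (y - 1)*(y + 2)*(y + 1)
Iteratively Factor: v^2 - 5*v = (v - 5)*(v)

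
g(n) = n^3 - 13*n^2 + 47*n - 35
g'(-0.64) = 64.87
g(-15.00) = -7040.00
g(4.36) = 5.68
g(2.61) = 16.89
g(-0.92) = -90.02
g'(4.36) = -9.33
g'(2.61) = -0.42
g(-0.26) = -48.12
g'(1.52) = 14.41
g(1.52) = 9.92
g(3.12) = 15.46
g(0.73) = -7.23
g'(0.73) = 29.62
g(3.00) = 16.00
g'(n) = 3*n^2 - 26*n + 47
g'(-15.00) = 1112.00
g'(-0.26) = 53.96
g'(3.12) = -4.92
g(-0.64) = -70.67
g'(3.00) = -4.00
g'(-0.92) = 73.46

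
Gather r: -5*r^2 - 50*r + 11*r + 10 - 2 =-5*r^2 - 39*r + 8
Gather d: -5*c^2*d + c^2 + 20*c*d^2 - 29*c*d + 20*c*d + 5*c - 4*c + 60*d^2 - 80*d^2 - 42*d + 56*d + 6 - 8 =c^2 + c + d^2*(20*c - 20) + d*(-5*c^2 - 9*c + 14) - 2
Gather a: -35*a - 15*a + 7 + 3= 10 - 50*a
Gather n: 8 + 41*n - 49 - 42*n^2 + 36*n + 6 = -42*n^2 + 77*n - 35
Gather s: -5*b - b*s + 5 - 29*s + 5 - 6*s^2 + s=-5*b - 6*s^2 + s*(-b - 28) + 10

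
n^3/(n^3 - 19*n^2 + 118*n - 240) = n^3/(n^3 - 19*n^2 + 118*n - 240)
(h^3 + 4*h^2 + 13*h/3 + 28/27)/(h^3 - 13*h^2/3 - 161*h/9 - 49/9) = (h + 4/3)/(h - 7)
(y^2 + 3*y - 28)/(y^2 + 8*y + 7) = (y - 4)/(y + 1)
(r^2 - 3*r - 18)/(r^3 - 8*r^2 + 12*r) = (r + 3)/(r*(r - 2))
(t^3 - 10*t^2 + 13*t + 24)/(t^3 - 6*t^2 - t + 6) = (t^2 - 11*t + 24)/(t^2 - 7*t + 6)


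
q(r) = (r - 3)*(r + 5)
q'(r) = 2*r + 2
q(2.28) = -5.24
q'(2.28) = 6.56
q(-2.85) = -12.58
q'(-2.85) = -3.70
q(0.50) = -13.75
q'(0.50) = 3.00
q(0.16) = -14.65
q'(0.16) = 2.32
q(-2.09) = -14.81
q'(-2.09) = -2.18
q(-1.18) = -15.97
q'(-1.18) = -0.36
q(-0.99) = -16.00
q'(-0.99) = 0.02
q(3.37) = 3.10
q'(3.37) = 8.74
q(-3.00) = -12.00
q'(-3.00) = -4.00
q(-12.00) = 105.00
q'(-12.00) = -22.00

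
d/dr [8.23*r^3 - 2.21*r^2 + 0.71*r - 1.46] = 24.69*r^2 - 4.42*r + 0.71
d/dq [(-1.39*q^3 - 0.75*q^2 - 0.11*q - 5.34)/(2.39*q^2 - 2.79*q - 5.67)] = (-3.3221*q^4 + 7.7562*q^3 + 25.9993*q^2 + 34.0302*q - 14.2749)/(5.7121*q^4 - 13.3362*q^3 - 19.3185*q^2 + 31.6386*q + 32.1489)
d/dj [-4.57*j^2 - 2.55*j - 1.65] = -9.14*j - 2.55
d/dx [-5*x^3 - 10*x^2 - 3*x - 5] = -15*x^2 - 20*x - 3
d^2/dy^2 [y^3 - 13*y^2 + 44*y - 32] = 6*y - 26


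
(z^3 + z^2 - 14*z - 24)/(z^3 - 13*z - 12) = (z + 2)/(z + 1)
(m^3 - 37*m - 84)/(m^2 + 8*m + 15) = (m^2 - 3*m - 28)/(m + 5)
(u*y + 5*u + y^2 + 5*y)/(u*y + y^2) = (y + 5)/y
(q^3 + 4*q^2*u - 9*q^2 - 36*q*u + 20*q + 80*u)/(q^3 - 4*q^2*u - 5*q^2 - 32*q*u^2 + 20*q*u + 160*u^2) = (q - 4)/(q - 8*u)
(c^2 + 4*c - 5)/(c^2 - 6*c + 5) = (c + 5)/(c - 5)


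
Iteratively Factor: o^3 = (o)*(o^2) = o^2*(o)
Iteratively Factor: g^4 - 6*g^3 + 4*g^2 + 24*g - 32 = (g - 2)*(g^3 - 4*g^2 - 4*g + 16) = (g - 4)*(g - 2)*(g^2 - 4) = (g - 4)*(g - 2)^2*(g + 2)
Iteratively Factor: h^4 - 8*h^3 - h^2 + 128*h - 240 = (h - 4)*(h^3 - 4*h^2 - 17*h + 60) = (h - 4)*(h - 3)*(h^2 - h - 20) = (h - 5)*(h - 4)*(h - 3)*(h + 4)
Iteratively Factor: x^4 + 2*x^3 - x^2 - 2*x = (x)*(x^3 + 2*x^2 - x - 2) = x*(x - 1)*(x^2 + 3*x + 2) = x*(x - 1)*(x + 2)*(x + 1)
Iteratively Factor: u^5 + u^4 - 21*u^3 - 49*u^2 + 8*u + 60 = (u + 2)*(u^4 - u^3 - 19*u^2 - 11*u + 30) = (u - 1)*(u + 2)*(u^3 - 19*u - 30) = (u - 1)*(u + 2)*(u + 3)*(u^2 - 3*u - 10) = (u - 1)*(u + 2)^2*(u + 3)*(u - 5)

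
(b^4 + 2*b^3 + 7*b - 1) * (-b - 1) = -b^5 - 3*b^4 - 2*b^3 - 7*b^2 - 6*b + 1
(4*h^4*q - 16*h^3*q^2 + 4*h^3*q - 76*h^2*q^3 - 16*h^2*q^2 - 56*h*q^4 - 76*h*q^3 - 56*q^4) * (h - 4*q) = 4*h^5*q - 32*h^4*q^2 + 4*h^4*q - 12*h^3*q^3 - 32*h^3*q^2 + 248*h^2*q^4 - 12*h^2*q^3 + 224*h*q^5 + 248*h*q^4 + 224*q^5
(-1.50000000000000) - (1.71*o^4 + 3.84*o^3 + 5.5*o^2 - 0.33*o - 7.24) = -1.71*o^4 - 3.84*o^3 - 5.5*o^2 + 0.33*o + 5.74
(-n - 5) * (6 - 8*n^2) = 8*n^3 + 40*n^2 - 6*n - 30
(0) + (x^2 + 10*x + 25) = x^2 + 10*x + 25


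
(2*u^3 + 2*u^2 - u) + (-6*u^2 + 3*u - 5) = 2*u^3 - 4*u^2 + 2*u - 5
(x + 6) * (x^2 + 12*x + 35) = x^3 + 18*x^2 + 107*x + 210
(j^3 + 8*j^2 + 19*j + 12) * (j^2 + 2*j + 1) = j^5 + 10*j^4 + 36*j^3 + 58*j^2 + 43*j + 12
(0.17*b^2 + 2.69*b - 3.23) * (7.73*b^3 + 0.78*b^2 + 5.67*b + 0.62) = 1.3141*b^5 + 20.9263*b^4 - 21.9058*b^3 + 12.8383*b^2 - 16.6463*b - 2.0026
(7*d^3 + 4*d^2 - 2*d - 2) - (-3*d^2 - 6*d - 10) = 7*d^3 + 7*d^2 + 4*d + 8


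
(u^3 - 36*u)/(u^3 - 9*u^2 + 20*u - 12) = u*(u + 6)/(u^2 - 3*u + 2)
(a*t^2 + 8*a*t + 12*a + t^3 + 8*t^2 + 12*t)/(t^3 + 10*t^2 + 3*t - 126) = (a*t + 2*a + t^2 + 2*t)/(t^2 + 4*t - 21)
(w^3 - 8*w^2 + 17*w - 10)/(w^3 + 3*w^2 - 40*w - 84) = (w^3 - 8*w^2 + 17*w - 10)/(w^3 + 3*w^2 - 40*w - 84)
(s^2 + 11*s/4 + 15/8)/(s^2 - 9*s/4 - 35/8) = (2*s + 3)/(2*s - 7)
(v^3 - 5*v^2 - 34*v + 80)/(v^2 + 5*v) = v - 10 + 16/v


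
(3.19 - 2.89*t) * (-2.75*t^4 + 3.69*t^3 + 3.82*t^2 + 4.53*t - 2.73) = 7.9475*t^5 - 19.4366*t^4 + 0.731299999999999*t^3 - 0.905900000000003*t^2 + 22.3404*t - 8.7087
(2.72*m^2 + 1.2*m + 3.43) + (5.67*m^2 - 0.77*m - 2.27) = 8.39*m^2 + 0.43*m + 1.16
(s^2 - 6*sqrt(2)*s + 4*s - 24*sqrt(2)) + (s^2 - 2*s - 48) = 2*s^2 - 6*sqrt(2)*s + 2*s - 48 - 24*sqrt(2)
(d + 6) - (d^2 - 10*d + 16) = -d^2 + 11*d - 10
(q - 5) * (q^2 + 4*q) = q^3 - q^2 - 20*q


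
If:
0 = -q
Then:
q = 0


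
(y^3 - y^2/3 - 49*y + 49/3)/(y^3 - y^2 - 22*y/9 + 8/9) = 3*(y^2 - 49)/(3*y^2 - 2*y - 8)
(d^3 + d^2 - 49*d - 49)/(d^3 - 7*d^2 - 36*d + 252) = (d^2 + 8*d + 7)/(d^2 - 36)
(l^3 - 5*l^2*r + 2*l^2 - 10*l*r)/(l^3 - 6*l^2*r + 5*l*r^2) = (-l - 2)/(-l + r)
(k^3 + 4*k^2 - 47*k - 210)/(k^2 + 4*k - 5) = (k^2 - k - 42)/(k - 1)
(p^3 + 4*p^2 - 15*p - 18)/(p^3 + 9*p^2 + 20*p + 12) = (p - 3)/(p + 2)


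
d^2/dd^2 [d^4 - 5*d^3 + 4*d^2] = 12*d^2 - 30*d + 8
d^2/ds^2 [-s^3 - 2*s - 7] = -6*s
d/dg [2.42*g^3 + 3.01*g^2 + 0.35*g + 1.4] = 7.26*g^2 + 6.02*g + 0.35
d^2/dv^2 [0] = 0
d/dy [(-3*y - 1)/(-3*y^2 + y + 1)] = (9*y^2 - 3*y - (3*y + 1)*(6*y - 1) - 3)/(-3*y^2 + y + 1)^2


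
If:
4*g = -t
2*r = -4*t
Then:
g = -t/4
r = -2*t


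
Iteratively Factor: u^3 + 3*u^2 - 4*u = (u)*(u^2 + 3*u - 4) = u*(u - 1)*(u + 4)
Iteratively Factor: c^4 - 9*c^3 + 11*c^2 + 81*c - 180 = (c - 4)*(c^3 - 5*c^2 - 9*c + 45) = (c - 4)*(c + 3)*(c^2 - 8*c + 15) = (c - 4)*(c - 3)*(c + 3)*(c - 5)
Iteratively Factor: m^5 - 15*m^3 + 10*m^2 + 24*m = (m + 1)*(m^4 - m^3 - 14*m^2 + 24*m) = (m - 3)*(m + 1)*(m^3 + 2*m^2 - 8*m) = (m - 3)*(m + 1)*(m + 4)*(m^2 - 2*m) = (m - 3)*(m - 2)*(m + 1)*(m + 4)*(m)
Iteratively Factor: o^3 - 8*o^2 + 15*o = (o - 5)*(o^2 - 3*o) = o*(o - 5)*(o - 3)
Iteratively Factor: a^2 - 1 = (a + 1)*(a - 1)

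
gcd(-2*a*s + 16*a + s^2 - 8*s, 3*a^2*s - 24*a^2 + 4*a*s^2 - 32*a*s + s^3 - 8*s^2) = s - 8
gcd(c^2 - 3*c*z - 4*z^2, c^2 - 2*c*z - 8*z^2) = -c + 4*z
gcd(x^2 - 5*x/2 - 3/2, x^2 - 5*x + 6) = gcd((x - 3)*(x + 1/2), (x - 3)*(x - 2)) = x - 3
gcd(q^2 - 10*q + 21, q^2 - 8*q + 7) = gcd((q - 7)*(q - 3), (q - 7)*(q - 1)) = q - 7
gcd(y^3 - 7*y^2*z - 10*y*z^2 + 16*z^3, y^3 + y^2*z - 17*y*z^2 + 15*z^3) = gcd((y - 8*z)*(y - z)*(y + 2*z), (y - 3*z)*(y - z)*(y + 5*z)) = y - z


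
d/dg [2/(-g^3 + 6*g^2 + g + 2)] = 2*(3*g^2 - 12*g - 1)/(-g^3 + 6*g^2 + g + 2)^2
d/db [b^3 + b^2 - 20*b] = 3*b^2 + 2*b - 20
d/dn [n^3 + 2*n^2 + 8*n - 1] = 3*n^2 + 4*n + 8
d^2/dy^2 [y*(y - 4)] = 2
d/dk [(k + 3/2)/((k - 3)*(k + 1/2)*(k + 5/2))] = 2*(-16*k^3 - 36*k^2 + 63)/(16*k^6 - 248*k^4 - 120*k^3 + 961*k^2 + 930*k + 225)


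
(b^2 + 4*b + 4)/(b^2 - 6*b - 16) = (b + 2)/(b - 8)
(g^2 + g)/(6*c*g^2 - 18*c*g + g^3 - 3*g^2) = (g + 1)/(6*c*g - 18*c + g^2 - 3*g)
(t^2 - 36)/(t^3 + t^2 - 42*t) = (t + 6)/(t*(t + 7))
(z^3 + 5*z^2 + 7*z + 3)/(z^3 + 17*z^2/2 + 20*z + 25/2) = 2*(z^2 + 4*z + 3)/(2*z^2 + 15*z + 25)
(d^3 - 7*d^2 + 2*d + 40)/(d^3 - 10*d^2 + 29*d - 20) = (d + 2)/(d - 1)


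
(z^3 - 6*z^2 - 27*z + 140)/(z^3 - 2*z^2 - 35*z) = (z - 4)/z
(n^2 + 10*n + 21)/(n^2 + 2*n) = (n^2 + 10*n + 21)/(n*(n + 2))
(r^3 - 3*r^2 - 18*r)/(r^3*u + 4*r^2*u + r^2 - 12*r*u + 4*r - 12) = r*(r^2 - 3*r - 18)/(r^3*u + 4*r^2*u + r^2 - 12*r*u + 4*r - 12)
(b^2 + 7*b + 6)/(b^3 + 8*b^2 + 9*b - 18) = (b + 1)/(b^2 + 2*b - 3)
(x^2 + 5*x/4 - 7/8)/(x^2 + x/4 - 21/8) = (2*x - 1)/(2*x - 3)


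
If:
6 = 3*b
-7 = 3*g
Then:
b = 2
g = -7/3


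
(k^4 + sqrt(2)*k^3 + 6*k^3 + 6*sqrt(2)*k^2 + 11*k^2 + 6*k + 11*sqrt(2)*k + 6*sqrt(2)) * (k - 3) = k^5 + sqrt(2)*k^4 + 3*k^4 - 7*k^3 + 3*sqrt(2)*k^3 - 27*k^2 - 7*sqrt(2)*k^2 - 27*sqrt(2)*k - 18*k - 18*sqrt(2)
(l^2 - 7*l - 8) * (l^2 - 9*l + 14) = l^4 - 16*l^3 + 69*l^2 - 26*l - 112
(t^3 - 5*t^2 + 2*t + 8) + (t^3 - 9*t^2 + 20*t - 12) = 2*t^3 - 14*t^2 + 22*t - 4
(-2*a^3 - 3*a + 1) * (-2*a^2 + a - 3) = 4*a^5 - 2*a^4 + 12*a^3 - 5*a^2 + 10*a - 3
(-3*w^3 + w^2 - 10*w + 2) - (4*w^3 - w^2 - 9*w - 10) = -7*w^3 + 2*w^2 - w + 12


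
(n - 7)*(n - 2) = n^2 - 9*n + 14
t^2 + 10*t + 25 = (t + 5)^2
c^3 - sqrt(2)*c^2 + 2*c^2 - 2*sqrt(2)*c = c*(c + 2)*(c - sqrt(2))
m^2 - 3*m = m*(m - 3)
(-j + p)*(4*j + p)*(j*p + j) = -4*j^3*p - 4*j^3 + 3*j^2*p^2 + 3*j^2*p + j*p^3 + j*p^2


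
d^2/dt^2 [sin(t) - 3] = -sin(t)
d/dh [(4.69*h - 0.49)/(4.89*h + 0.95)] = (33.504324*h + 6.50902)/(4.89*h + 0.95)^3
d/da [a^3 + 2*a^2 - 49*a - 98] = 3*a^2 + 4*a - 49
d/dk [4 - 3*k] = -3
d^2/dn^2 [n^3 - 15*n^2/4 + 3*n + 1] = 6*n - 15/2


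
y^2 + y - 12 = (y - 3)*(y + 4)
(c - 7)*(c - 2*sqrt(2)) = c^2 - 7*c - 2*sqrt(2)*c + 14*sqrt(2)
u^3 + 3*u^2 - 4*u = u*(u - 1)*(u + 4)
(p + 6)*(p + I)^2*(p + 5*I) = p^4 + 6*p^3 + 7*I*p^3 - 11*p^2 + 42*I*p^2 - 66*p - 5*I*p - 30*I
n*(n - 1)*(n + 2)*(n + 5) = n^4 + 6*n^3 + 3*n^2 - 10*n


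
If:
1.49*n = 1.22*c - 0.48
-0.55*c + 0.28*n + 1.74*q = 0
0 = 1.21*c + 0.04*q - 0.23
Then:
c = 0.19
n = -0.17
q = 0.09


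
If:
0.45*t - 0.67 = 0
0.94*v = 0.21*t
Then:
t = 1.49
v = 0.33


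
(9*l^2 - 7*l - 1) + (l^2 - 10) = 10*l^2 - 7*l - 11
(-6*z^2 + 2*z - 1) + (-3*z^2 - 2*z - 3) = -9*z^2 - 4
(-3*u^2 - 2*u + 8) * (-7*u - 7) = 21*u^3 + 35*u^2 - 42*u - 56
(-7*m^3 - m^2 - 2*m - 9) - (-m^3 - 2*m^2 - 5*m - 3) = -6*m^3 + m^2 + 3*m - 6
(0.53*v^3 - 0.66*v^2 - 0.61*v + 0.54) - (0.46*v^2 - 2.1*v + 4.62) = 0.53*v^3 - 1.12*v^2 + 1.49*v - 4.08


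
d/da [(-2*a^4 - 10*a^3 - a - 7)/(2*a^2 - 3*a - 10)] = (-8*a^5 - 2*a^4 + 140*a^3 + 302*a^2 + 28*a - 11)/(4*a^4 - 12*a^3 - 31*a^2 + 60*a + 100)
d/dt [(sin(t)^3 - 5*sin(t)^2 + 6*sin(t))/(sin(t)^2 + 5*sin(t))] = (sin(t)^2 + 10*sin(t) - 31)*cos(t)/(sin(t) + 5)^2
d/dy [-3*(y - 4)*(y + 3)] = 3 - 6*y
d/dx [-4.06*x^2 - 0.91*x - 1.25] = -8.12*x - 0.91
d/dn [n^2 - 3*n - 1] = 2*n - 3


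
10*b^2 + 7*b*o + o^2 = (2*b + o)*(5*b + o)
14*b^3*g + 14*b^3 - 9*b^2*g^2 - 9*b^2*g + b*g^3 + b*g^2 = (-7*b + g)*(-2*b + g)*(b*g + b)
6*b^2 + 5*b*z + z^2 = (2*b + z)*(3*b + z)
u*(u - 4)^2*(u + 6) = u^4 - 2*u^3 - 32*u^2 + 96*u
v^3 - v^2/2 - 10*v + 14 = (v - 2)^2*(v + 7/2)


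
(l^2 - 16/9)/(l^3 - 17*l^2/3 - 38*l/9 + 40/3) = (3*l + 4)/(3*l^2 - 13*l - 30)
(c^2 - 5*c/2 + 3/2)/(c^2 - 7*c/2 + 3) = (c - 1)/(c - 2)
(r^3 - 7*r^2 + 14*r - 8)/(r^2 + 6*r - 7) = (r^2 - 6*r + 8)/(r + 7)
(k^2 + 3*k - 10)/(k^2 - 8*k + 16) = (k^2 + 3*k - 10)/(k^2 - 8*k + 16)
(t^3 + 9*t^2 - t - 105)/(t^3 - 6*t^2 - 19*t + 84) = (t^2 + 12*t + 35)/(t^2 - 3*t - 28)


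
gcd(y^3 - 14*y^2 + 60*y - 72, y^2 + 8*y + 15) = 1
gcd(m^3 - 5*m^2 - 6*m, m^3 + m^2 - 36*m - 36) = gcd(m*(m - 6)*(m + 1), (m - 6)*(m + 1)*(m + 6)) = m^2 - 5*m - 6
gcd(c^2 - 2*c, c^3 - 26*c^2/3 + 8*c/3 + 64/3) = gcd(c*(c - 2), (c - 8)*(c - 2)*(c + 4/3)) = c - 2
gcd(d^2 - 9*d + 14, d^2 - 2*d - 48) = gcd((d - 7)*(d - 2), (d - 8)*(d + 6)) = 1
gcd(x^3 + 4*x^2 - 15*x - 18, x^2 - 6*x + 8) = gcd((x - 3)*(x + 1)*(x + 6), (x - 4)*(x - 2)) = 1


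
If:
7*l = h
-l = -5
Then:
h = 35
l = 5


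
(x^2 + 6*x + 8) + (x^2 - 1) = 2*x^2 + 6*x + 7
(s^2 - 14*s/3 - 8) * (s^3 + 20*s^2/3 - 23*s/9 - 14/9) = s^5 + 2*s^4 - 125*s^3/3 - 1160*s^2/27 + 748*s/27 + 112/9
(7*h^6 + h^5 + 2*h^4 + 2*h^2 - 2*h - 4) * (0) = 0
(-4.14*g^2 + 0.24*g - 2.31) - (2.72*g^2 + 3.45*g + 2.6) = -6.86*g^2 - 3.21*g - 4.91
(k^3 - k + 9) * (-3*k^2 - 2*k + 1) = -3*k^5 - 2*k^4 + 4*k^3 - 25*k^2 - 19*k + 9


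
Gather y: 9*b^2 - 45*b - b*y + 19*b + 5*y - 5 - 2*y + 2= 9*b^2 - 26*b + y*(3 - b) - 3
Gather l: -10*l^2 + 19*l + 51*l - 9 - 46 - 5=-10*l^2 + 70*l - 60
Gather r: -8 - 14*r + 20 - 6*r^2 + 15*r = -6*r^2 + r + 12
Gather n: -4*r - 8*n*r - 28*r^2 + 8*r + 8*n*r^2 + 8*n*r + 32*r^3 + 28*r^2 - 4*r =8*n*r^2 + 32*r^3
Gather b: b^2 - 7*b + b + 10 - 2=b^2 - 6*b + 8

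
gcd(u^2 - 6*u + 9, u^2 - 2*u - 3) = u - 3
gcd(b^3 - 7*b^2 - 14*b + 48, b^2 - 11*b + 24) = b - 8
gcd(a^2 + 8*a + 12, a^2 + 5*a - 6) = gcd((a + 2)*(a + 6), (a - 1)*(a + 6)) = a + 6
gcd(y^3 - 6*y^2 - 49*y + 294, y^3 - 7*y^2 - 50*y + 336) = y^2 + y - 42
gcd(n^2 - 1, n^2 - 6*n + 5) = n - 1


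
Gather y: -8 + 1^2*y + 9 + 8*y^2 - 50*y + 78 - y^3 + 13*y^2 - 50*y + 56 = -y^3 + 21*y^2 - 99*y + 135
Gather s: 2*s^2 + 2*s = 2*s^2 + 2*s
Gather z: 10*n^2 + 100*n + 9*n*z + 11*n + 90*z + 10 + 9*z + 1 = 10*n^2 + 111*n + z*(9*n + 99) + 11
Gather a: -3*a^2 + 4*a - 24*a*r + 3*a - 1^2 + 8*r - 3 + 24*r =-3*a^2 + a*(7 - 24*r) + 32*r - 4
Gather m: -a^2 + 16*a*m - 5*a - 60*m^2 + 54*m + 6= -a^2 - 5*a - 60*m^2 + m*(16*a + 54) + 6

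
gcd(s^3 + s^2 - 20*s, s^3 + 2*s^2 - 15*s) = s^2 + 5*s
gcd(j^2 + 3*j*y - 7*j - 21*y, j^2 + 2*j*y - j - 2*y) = 1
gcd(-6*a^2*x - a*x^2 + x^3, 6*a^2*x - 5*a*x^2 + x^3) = -3*a*x + x^2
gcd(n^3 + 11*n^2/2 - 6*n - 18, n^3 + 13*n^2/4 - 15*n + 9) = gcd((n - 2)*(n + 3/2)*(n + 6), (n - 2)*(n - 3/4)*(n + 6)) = n^2 + 4*n - 12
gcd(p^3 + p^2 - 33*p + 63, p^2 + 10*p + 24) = 1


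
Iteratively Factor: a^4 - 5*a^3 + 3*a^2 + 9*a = (a)*(a^3 - 5*a^2 + 3*a + 9) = a*(a + 1)*(a^2 - 6*a + 9) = a*(a - 3)*(a + 1)*(a - 3)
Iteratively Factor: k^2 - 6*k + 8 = (k - 2)*(k - 4)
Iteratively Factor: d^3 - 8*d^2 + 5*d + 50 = (d - 5)*(d^2 - 3*d - 10) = (d - 5)^2*(d + 2)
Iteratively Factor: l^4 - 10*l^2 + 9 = (l + 1)*(l^3 - l^2 - 9*l + 9) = (l + 1)*(l + 3)*(l^2 - 4*l + 3) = (l - 3)*(l + 1)*(l + 3)*(l - 1)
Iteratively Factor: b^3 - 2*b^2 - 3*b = (b - 3)*(b^2 + b) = b*(b - 3)*(b + 1)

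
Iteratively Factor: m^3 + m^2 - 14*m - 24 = (m + 3)*(m^2 - 2*m - 8) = (m + 2)*(m + 3)*(m - 4)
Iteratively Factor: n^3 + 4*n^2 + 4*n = (n + 2)*(n^2 + 2*n) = n*(n + 2)*(n + 2)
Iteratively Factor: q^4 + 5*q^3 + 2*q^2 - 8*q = (q + 2)*(q^3 + 3*q^2 - 4*q) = (q - 1)*(q + 2)*(q^2 + 4*q) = q*(q - 1)*(q + 2)*(q + 4)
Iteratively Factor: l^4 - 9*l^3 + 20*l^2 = (l - 5)*(l^3 - 4*l^2) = l*(l - 5)*(l^2 - 4*l) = l*(l - 5)*(l - 4)*(l)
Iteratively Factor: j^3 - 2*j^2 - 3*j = (j)*(j^2 - 2*j - 3) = j*(j + 1)*(j - 3)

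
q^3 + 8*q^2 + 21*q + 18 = (q + 2)*(q + 3)^2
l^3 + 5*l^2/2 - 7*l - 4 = (l - 2)*(l + 1/2)*(l + 4)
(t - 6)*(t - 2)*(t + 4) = t^3 - 4*t^2 - 20*t + 48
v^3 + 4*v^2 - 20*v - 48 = (v - 4)*(v + 2)*(v + 6)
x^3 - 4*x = x*(x - 2)*(x + 2)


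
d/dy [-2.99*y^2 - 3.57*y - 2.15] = -5.98*y - 3.57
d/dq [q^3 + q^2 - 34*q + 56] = 3*q^2 + 2*q - 34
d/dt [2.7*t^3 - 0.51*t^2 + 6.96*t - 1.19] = 8.1*t^2 - 1.02*t + 6.96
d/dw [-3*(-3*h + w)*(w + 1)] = 9*h - 6*w - 3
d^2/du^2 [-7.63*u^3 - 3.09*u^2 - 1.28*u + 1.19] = -45.78*u - 6.18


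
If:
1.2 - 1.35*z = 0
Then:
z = 0.89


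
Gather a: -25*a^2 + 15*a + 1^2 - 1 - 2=-25*a^2 + 15*a - 2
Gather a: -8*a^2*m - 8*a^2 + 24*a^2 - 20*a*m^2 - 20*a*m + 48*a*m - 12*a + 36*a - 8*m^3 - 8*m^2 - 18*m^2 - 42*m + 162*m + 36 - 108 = a^2*(16 - 8*m) + a*(-20*m^2 + 28*m + 24) - 8*m^3 - 26*m^2 + 120*m - 72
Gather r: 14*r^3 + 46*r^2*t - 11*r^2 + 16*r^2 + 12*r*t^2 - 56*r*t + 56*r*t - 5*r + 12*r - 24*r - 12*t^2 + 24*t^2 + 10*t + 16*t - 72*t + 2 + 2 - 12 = 14*r^3 + r^2*(46*t + 5) + r*(12*t^2 - 17) + 12*t^2 - 46*t - 8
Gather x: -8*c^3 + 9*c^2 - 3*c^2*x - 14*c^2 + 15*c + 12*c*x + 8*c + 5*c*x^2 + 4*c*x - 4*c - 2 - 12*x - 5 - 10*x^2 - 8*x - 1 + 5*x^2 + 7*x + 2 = -8*c^3 - 5*c^2 + 19*c + x^2*(5*c - 5) + x*(-3*c^2 + 16*c - 13) - 6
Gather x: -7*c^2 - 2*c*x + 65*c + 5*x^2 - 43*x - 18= -7*c^2 + 65*c + 5*x^2 + x*(-2*c - 43) - 18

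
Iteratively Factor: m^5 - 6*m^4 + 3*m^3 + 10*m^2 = (m + 1)*(m^4 - 7*m^3 + 10*m^2) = m*(m + 1)*(m^3 - 7*m^2 + 10*m) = m^2*(m + 1)*(m^2 - 7*m + 10) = m^2*(m - 2)*(m + 1)*(m - 5)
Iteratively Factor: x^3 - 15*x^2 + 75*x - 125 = (x - 5)*(x^2 - 10*x + 25) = (x - 5)^2*(x - 5)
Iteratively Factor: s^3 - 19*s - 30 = (s - 5)*(s^2 + 5*s + 6) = (s - 5)*(s + 3)*(s + 2)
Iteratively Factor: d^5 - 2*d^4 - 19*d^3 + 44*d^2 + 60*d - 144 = (d - 2)*(d^4 - 19*d^2 + 6*d + 72) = (d - 2)*(d + 4)*(d^3 - 4*d^2 - 3*d + 18) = (d - 2)*(d + 2)*(d + 4)*(d^2 - 6*d + 9) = (d - 3)*(d - 2)*(d + 2)*(d + 4)*(d - 3)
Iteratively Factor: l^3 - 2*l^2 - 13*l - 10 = (l - 5)*(l^2 + 3*l + 2) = (l - 5)*(l + 1)*(l + 2)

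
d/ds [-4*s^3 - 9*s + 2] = -12*s^2 - 9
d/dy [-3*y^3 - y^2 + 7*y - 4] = -9*y^2 - 2*y + 7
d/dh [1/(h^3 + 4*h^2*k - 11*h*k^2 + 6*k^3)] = (-3*h^2 - 8*h*k + 11*k^2)/(h^3 + 4*h^2*k - 11*h*k^2 + 6*k^3)^2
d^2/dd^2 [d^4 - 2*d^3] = 12*d*(d - 1)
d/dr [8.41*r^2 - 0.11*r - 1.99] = 16.82*r - 0.11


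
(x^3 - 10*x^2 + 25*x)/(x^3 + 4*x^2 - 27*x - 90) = x*(x - 5)/(x^2 + 9*x + 18)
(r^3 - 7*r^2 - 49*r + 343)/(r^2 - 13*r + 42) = (r^2 - 49)/(r - 6)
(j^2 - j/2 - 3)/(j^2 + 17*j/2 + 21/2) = (j - 2)/(j + 7)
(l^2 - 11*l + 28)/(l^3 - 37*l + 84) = (l - 7)/(l^2 + 4*l - 21)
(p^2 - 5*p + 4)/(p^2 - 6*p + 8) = (p - 1)/(p - 2)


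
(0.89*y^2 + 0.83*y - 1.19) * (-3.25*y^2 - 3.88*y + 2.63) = -2.8925*y^4 - 6.1507*y^3 + 2.9878*y^2 + 6.8001*y - 3.1297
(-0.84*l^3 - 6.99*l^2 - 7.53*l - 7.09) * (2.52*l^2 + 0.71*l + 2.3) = -2.1168*l^5 - 18.2112*l^4 - 25.8705*l^3 - 39.2901*l^2 - 22.3529*l - 16.307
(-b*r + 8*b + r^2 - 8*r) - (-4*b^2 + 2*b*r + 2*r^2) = 4*b^2 - 3*b*r + 8*b - r^2 - 8*r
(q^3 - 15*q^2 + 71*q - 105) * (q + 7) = q^4 - 8*q^3 - 34*q^2 + 392*q - 735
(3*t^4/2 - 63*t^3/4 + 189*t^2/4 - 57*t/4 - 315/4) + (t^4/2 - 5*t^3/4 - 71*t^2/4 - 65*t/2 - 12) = 2*t^4 - 17*t^3 + 59*t^2/2 - 187*t/4 - 363/4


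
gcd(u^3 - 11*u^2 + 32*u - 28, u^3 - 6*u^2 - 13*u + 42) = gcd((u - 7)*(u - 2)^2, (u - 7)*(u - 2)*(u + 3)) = u^2 - 9*u + 14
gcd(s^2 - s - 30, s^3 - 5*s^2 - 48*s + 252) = s - 6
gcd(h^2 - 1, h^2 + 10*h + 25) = 1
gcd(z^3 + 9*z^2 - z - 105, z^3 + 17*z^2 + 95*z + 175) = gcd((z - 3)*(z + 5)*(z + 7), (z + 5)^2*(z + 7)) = z^2 + 12*z + 35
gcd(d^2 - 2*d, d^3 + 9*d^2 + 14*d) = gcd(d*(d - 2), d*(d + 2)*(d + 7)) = d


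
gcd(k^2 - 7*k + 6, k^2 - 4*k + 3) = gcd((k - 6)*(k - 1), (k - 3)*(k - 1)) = k - 1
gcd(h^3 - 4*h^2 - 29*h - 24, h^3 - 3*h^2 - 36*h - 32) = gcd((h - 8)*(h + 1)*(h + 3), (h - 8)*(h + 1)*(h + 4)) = h^2 - 7*h - 8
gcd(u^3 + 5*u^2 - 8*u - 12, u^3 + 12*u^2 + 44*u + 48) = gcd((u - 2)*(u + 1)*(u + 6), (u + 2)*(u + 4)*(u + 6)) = u + 6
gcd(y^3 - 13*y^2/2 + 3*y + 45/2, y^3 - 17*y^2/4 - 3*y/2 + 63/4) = y - 3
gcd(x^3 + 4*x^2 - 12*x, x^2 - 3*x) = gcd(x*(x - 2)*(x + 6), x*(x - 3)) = x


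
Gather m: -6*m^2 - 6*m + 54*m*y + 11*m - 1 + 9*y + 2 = -6*m^2 + m*(54*y + 5) + 9*y + 1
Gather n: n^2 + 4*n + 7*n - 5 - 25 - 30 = n^2 + 11*n - 60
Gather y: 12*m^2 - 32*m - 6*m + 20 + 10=12*m^2 - 38*m + 30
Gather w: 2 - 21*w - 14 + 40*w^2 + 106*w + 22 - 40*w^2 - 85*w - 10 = 0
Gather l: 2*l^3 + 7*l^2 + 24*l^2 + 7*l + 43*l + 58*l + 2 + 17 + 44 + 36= 2*l^3 + 31*l^2 + 108*l + 99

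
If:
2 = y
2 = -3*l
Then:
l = -2/3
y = 2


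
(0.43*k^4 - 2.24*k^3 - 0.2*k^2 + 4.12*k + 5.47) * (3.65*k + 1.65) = 1.5695*k^5 - 7.4665*k^4 - 4.426*k^3 + 14.708*k^2 + 26.7635*k + 9.0255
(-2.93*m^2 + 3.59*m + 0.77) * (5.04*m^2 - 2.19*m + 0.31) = -14.7672*m^4 + 24.5103*m^3 - 4.8896*m^2 - 0.5734*m + 0.2387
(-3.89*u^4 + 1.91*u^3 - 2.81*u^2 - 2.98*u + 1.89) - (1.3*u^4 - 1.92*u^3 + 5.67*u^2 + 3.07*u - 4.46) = -5.19*u^4 + 3.83*u^3 - 8.48*u^2 - 6.05*u + 6.35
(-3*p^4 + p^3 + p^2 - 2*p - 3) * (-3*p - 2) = 9*p^5 + 3*p^4 - 5*p^3 + 4*p^2 + 13*p + 6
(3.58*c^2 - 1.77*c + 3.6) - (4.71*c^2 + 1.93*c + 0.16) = -1.13*c^2 - 3.7*c + 3.44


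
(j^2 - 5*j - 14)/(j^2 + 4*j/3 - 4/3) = 3*(j - 7)/(3*j - 2)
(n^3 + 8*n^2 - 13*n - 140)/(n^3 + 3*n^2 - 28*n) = (n + 5)/n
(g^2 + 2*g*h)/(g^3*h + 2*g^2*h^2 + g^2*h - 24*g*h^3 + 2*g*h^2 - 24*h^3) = g*(g + 2*h)/(h*(g^3 + 2*g^2*h + g^2 - 24*g*h^2 + 2*g*h - 24*h^2))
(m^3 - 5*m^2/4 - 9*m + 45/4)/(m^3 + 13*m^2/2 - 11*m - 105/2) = (4*m^2 + 7*m - 15)/(2*(2*m^2 + 19*m + 35))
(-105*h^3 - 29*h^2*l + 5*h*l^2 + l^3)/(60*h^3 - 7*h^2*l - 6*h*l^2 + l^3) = (-7*h - l)/(4*h - l)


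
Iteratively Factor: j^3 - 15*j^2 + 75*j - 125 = (j - 5)*(j^2 - 10*j + 25) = (j - 5)^2*(j - 5)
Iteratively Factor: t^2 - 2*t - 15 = (t + 3)*(t - 5)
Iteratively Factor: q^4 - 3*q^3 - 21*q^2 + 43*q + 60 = (q + 4)*(q^3 - 7*q^2 + 7*q + 15) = (q - 5)*(q + 4)*(q^2 - 2*q - 3) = (q - 5)*(q + 1)*(q + 4)*(q - 3)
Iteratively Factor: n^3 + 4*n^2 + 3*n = (n + 1)*(n^2 + 3*n) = (n + 1)*(n + 3)*(n)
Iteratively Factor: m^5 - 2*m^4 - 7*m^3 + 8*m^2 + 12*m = (m - 3)*(m^4 + m^3 - 4*m^2 - 4*m) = m*(m - 3)*(m^3 + m^2 - 4*m - 4) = m*(m - 3)*(m + 1)*(m^2 - 4) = m*(m - 3)*(m + 1)*(m + 2)*(m - 2)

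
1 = 1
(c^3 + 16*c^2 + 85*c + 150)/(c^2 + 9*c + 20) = (c^2 + 11*c + 30)/(c + 4)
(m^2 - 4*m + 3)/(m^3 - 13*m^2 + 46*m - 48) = (m - 1)/(m^2 - 10*m + 16)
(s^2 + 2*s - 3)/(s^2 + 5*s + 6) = (s - 1)/(s + 2)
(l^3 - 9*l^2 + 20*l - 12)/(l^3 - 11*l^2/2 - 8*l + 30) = 2*(l - 1)/(2*l + 5)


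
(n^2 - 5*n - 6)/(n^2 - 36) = (n + 1)/(n + 6)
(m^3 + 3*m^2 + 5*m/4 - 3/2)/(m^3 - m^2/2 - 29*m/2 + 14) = (4*m^3 + 12*m^2 + 5*m - 6)/(2*(2*m^3 - m^2 - 29*m + 28))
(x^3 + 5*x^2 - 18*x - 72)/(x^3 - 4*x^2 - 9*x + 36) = (x + 6)/(x - 3)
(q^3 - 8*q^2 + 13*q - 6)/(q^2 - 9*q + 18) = (q^2 - 2*q + 1)/(q - 3)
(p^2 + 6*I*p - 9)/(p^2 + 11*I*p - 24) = (p + 3*I)/(p + 8*I)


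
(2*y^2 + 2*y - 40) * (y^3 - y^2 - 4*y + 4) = 2*y^5 - 50*y^3 + 40*y^2 + 168*y - 160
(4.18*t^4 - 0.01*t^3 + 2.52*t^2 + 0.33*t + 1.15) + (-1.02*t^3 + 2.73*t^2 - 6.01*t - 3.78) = 4.18*t^4 - 1.03*t^3 + 5.25*t^2 - 5.68*t - 2.63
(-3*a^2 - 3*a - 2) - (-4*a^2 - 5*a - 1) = a^2 + 2*a - 1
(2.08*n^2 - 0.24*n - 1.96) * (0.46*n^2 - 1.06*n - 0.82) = 0.9568*n^4 - 2.3152*n^3 - 2.3528*n^2 + 2.2744*n + 1.6072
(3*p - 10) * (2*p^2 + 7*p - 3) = 6*p^3 + p^2 - 79*p + 30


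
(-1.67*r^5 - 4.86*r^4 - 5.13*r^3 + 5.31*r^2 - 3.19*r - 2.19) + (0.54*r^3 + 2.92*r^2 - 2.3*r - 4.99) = -1.67*r^5 - 4.86*r^4 - 4.59*r^3 + 8.23*r^2 - 5.49*r - 7.18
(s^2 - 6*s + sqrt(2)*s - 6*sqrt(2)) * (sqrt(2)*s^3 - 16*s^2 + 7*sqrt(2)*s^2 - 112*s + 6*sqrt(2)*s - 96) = sqrt(2)*s^5 - 14*s^4 + sqrt(2)*s^4 - 52*sqrt(2)*s^3 - 14*s^3 - 52*sqrt(2)*s^2 + 504*s^2 + 504*s + 576*sqrt(2)*s + 576*sqrt(2)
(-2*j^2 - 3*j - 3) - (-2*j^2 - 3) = -3*j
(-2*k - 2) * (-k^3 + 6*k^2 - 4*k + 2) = 2*k^4 - 10*k^3 - 4*k^2 + 4*k - 4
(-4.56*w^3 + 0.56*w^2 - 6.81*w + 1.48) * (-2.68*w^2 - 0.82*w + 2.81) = 12.2208*w^5 + 2.2384*w^4 + 4.978*w^3 + 3.1914*w^2 - 20.3497*w + 4.1588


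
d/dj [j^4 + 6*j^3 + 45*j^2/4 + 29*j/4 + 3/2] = 4*j^3 + 18*j^2 + 45*j/2 + 29/4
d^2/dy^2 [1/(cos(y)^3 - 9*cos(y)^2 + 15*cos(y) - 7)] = 9*(-sin(y)^4 + 21*sin(y)^2 - 73*cos(y)/4 + 9*cos(3*y)/4 + 16)/((cos(y) - 7)^3*(cos(y) - 1)^4)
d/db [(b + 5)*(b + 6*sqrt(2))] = 2*b + 5 + 6*sqrt(2)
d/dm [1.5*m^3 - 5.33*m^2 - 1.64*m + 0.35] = 4.5*m^2 - 10.66*m - 1.64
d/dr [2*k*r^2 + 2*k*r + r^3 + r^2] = 4*k*r + 2*k + 3*r^2 + 2*r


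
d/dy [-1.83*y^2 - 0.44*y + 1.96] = -3.66*y - 0.44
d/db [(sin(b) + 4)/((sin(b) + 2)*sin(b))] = (-8*sin(b) + cos(b)^2 - 9)*cos(b)/((sin(b) + 2)^2*sin(b)^2)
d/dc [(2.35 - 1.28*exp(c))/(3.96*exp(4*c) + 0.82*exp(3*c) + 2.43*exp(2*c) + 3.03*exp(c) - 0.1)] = (15.2064*exp(4*c) - 35.1248*exp(3*c) - 2.6706*exp(2*c) - 11.421*exp(c) - 6.9925)*exp(c)/(15.6816*exp(8*c) + 6.4944*exp(7*c) + 19.918*exp(6*c) + 27.9828*exp(5*c) + 10.0821*exp(4*c) + 14.5618*exp(3*c) + 8.6949*exp(2*c) - 0.606*exp(c) + 0.01)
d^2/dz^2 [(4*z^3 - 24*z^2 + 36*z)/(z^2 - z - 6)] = 80/(z^3 + 6*z^2 + 12*z + 8)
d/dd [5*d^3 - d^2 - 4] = d*(15*d - 2)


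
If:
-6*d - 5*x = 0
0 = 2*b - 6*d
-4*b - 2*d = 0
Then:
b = 0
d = 0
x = 0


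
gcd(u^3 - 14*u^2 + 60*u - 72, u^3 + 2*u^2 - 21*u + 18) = 1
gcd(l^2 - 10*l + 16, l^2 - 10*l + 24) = 1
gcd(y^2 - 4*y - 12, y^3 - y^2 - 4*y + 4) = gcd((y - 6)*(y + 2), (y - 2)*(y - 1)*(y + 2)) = y + 2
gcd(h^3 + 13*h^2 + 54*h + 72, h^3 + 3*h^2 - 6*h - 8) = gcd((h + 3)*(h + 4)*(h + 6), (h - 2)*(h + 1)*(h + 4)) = h + 4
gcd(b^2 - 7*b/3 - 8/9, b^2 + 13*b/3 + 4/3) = b + 1/3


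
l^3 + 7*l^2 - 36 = (l - 2)*(l + 3)*(l + 6)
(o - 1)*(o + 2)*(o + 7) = o^3 + 8*o^2 + 5*o - 14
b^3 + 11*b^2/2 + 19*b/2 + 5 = (b + 1)*(b + 2)*(b + 5/2)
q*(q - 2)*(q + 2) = q^3 - 4*q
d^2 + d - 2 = (d - 1)*(d + 2)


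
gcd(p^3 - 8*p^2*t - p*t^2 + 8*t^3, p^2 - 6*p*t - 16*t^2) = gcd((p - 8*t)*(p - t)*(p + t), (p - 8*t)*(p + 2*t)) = p - 8*t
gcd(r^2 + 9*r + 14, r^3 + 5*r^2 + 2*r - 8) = r + 2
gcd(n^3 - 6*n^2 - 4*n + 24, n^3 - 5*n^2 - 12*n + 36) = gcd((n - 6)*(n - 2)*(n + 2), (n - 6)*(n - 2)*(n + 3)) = n^2 - 8*n + 12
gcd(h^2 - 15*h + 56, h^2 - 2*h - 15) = 1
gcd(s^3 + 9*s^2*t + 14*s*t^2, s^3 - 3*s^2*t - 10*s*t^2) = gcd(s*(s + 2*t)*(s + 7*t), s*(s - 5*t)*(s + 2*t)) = s^2 + 2*s*t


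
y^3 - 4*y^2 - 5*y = y*(y - 5)*(y + 1)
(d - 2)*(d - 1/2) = d^2 - 5*d/2 + 1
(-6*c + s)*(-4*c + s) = 24*c^2 - 10*c*s + s^2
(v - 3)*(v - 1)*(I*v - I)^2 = -v^4 + 6*v^3 - 12*v^2 + 10*v - 3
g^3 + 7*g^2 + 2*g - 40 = (g - 2)*(g + 4)*(g + 5)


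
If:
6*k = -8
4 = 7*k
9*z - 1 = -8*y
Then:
No Solution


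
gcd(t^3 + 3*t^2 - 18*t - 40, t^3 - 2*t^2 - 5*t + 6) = t + 2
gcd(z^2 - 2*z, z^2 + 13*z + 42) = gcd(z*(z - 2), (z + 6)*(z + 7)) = 1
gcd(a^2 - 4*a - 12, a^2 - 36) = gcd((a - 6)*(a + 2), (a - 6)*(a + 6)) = a - 6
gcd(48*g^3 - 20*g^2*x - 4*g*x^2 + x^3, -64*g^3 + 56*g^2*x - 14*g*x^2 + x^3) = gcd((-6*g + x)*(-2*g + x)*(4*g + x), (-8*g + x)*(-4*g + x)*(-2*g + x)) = -2*g + x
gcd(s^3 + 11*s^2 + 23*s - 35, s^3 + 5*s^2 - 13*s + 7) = s^2 + 6*s - 7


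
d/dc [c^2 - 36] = 2*c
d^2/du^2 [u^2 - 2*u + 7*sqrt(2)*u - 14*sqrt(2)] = 2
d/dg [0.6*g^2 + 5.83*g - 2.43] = 1.2*g + 5.83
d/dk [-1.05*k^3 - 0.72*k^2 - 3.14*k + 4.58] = -3.15*k^2 - 1.44*k - 3.14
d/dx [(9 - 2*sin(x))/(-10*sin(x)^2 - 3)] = 2*(-10*sin(x)^2 + 90*sin(x) + 3)*cos(x)/(10*sin(x)^2 + 3)^2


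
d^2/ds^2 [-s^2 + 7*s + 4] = -2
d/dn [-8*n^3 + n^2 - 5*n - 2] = -24*n^2 + 2*n - 5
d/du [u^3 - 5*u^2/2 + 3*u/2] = 3*u^2 - 5*u + 3/2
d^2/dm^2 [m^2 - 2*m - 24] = 2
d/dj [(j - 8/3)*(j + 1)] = 2*j - 5/3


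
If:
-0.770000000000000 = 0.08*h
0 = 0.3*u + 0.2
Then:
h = -9.62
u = -0.67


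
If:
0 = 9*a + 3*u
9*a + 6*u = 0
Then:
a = 0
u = 0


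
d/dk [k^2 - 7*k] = 2*k - 7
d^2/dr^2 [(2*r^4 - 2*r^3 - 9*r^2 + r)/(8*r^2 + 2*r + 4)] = 2*(16*r^6 + 12*r^5 + 27*r^4 + 49*r^3 + 126*r^2 - 24*r - 19)/(64*r^6 + 48*r^5 + 108*r^4 + 49*r^3 + 54*r^2 + 12*r + 8)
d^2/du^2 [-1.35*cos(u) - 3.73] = 1.35*cos(u)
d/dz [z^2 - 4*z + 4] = 2*z - 4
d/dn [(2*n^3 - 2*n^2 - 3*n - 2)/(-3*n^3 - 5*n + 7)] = (-6*n^4 - 38*n^3 + 34*n^2 - 28*n - 31)/(9*n^6 + 30*n^4 - 42*n^3 + 25*n^2 - 70*n + 49)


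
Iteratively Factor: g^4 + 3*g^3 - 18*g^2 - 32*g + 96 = (g + 4)*(g^3 - g^2 - 14*g + 24) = (g - 3)*(g + 4)*(g^2 + 2*g - 8) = (g - 3)*(g - 2)*(g + 4)*(g + 4)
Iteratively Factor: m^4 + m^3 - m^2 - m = (m + 1)*(m^3 - m) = (m - 1)*(m + 1)*(m^2 + m) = (m - 1)*(m + 1)^2*(m)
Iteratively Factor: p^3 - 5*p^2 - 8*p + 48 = (p + 3)*(p^2 - 8*p + 16) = (p - 4)*(p + 3)*(p - 4)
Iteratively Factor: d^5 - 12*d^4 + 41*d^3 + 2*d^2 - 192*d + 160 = (d - 4)*(d^4 - 8*d^3 + 9*d^2 + 38*d - 40) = (d - 4)*(d - 1)*(d^3 - 7*d^2 + 2*d + 40) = (d - 4)*(d - 1)*(d + 2)*(d^2 - 9*d + 20) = (d - 5)*(d - 4)*(d - 1)*(d + 2)*(d - 4)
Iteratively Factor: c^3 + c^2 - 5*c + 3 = (c - 1)*(c^2 + 2*c - 3) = (c - 1)*(c + 3)*(c - 1)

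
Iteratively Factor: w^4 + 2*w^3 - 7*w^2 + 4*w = (w + 4)*(w^3 - 2*w^2 + w) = (w - 1)*(w + 4)*(w^2 - w) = (w - 1)^2*(w + 4)*(w)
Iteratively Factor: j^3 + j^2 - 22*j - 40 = (j + 2)*(j^2 - j - 20) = (j + 2)*(j + 4)*(j - 5)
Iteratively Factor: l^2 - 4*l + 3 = (l - 3)*(l - 1)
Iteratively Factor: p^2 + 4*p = (p + 4)*(p)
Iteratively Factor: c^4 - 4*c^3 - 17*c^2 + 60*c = (c - 5)*(c^3 + c^2 - 12*c) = (c - 5)*(c + 4)*(c^2 - 3*c) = (c - 5)*(c - 3)*(c + 4)*(c)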